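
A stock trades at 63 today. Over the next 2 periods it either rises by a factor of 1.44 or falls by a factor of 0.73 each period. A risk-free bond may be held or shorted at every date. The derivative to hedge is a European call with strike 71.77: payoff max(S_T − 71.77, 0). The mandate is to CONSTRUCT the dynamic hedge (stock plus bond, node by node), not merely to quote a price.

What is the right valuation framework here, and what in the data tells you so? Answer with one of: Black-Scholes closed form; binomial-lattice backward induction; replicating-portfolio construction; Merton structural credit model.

Key observation: since the answer must list Δ and B at each node of the 1.44/0.73 lattice on 63, the replicating-portfolio method — solving the two-state system at every node — is the one that applies.

framework: replicating-portfolio construction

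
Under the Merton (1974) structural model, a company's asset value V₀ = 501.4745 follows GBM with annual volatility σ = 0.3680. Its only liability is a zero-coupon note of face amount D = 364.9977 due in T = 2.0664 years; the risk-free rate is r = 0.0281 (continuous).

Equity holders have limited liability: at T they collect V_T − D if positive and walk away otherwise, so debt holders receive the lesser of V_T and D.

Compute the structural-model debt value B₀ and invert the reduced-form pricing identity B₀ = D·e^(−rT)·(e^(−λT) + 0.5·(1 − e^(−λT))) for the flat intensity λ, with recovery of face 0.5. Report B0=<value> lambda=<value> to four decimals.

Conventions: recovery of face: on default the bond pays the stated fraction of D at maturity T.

B0=314.1442 lambda=0.0935

Equity is a call on the firm's assets struck at D = 364.9977:
d₁ = [ln(V₀/D) + (r + σ²/2)T] / (σ√T)
   = [ln(501.4745/364.9977) + (0.0281 + 0.5·0.3680²)·2.0664] / (0.3680·√2.0664)
   = [0.317662 + 0.197986] / 0.528999 = 0.974761
d₂ = d₁ − σ√T = 0.974761 − 0.528999 = 0.445761
N(d₁) = 0.835161,  N(d₂) = 0.672115,  e^(−rT) = 0.943588
E₀ = V₀·N(d₁) − D·e^(−rT)·N(d₂)
   = 501.4745·0.835161 − 364.9977·0.943588·0.672115 = 187.330251
B₀ = V₀ − E₀ = 501.4745 − 187.330251 = 314.144249
e^(−λT) = (B₀·e^(rT)/D − 0.5)/(1 − 0.5) = (314.1442·1.059785/364.9977 − 0.5)/0.5 = 0.82425938
λ = −ln(0.82425938)/2.0664 = 0.093530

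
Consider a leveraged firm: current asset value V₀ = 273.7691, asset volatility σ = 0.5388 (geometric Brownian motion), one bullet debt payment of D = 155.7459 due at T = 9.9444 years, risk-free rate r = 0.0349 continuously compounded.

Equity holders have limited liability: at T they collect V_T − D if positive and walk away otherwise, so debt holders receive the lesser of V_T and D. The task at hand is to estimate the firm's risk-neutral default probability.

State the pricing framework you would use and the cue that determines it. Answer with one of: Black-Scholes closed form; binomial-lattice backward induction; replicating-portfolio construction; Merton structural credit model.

Key observation: the asked-for credit quantity lives on the firm's capital structure — asset value, asset volatility, debt face 155.7459 — which is the structural model's domain.

framework: Merton structural credit model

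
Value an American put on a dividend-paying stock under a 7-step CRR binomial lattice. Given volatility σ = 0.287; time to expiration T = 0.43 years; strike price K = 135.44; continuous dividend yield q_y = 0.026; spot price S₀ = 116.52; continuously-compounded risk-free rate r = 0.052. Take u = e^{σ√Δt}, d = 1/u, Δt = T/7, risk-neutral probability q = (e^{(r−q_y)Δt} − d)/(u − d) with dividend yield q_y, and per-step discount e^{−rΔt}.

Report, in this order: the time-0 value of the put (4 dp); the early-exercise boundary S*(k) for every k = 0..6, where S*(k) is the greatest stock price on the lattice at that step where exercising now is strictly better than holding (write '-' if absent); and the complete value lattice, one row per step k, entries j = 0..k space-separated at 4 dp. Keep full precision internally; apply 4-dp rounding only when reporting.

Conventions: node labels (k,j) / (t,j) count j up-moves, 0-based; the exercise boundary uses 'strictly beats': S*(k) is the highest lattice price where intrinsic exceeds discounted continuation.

price = 21.0073
boundary = - - 101.0685 94.1290 101.0685 108.5196 116.5200
tree:
21.0073
27.3259 14.6573
34.3715 20.2703 8.9903
41.3110 26.9735 13.5206 4.3980
47.7741 34.3715 19.5540 7.4147 1.3298
53.7933 41.3110 26.9204 12.1189 2.6337 0.0000
59.3993 47.7741 34.3715 18.9200 5.2158 0.0000 0.0000
64.6203 53.7933 41.3110 26.9204 10.3298 0.0000 0.0000 0.0000

Δt=0.06143  u=1.07372  d=0.93134  q=0.49345  discount=0.99681
step 7 (expiry): payoffs max(K−S,0) = 64.6203 53.7933 41.3110 26.9204 10.3298 0.0000 0.0000 0.0000
step 6: (k=6,j=0): S=76.0407, K−S=59.3993, hold=59.0887 ⇒ V=59.3993 exercise | (k=6,j=1): S=87.6659, K−S=47.7741, hold=47.4820 ⇒ V=47.7741 exercise | (k=6,j=2): S=101.0685, K−S=34.3715, hold=34.1009 ⇒ V=34.3715 exercise | (k=6,j=3): S=116.5200, K−S=18.9200, hold=18.6740 ⇒ V=18.9200 exercise | (k=6,j=4): S=134.3338, K−S=1.1062, hold=5.2158 ⇒ V=5.2158 continue | (k=6,j=5): S=154.8710, K−S=0.0000, hold=0.0000 ⇒ V=0.0000 continue | (k=6,j=6): S=178.5479, K−S=0.0000, hold=0.0000 ⇒ V=0.0000 continue  boundary S*=116.5200
step 5: (k=5,j=0): S=81.6467, K−S=53.7933, hold=53.4917 ⇒ V=53.7933 exercise | (k=5,j=1): S=94.1290, K−S=41.3110, hold=41.0293 ⇒ V=41.3110 exercise | (k=5,j=2): S=108.5196, K−S=26.9204, hold=26.6617 ⇒ V=26.9204 exercise | (k=5,j=3): S=125.1102, K−S=10.3298, hold=12.1189 ⇒ V=12.1189 continue | (k=5,j=4): S=144.2373, K−S=0.0000, hold=2.6337 ⇒ V=2.6337 continue | (k=5,j=5): S=166.2886, K−S=0.0000, hold=0.0000 ⇒ V=0.0000 continue  boundary S*=108.5196
step 4: (k=4,j=0): S=87.6659, K−S=47.7741, hold=47.4820 ⇒ V=47.7741 exercise | (k=4,j=1): S=101.0685, K−S=34.3715, hold=34.1009 ⇒ V=34.3715 exercise | (k=4,j=2): S=116.5200, K−S=18.9200, hold=19.5540 ⇒ V=19.5540 continue | (k=4,j=3): S=134.3338, K−S=1.1062, hold=7.4147 ⇒ V=7.4147 continue | (k=4,j=4): S=154.8710, K−S=0.0000, hold=1.3298 ⇒ V=1.3298 continue  boundary S*=101.0685
step 3: (k=3,j=0): S=94.1290, K−S=41.3110, hold=41.0293 ⇒ V=41.3110 exercise | (k=3,j=1): S=108.5196, K−S=26.9204, hold=26.9735 ⇒ V=26.9735 continue | (k=3,j=2): S=125.1102, K−S=10.3298, hold=13.5206 ⇒ V=13.5206 continue | (k=3,j=3): S=144.2373, K−S=0.0000, hold=4.3980 ⇒ V=4.3980 continue  boundary S*=94.1290
step 2: (k=2,j=0): S=101.0685, K−S=34.3715, hold=34.1270 ⇒ V=34.3715 exercise | (k=2,j=1): S=116.5200, K−S=18.9200, hold=20.2703 ⇒ V=20.2703 continue | (k=2,j=2): S=134.3338, K−S=1.1062, hold=8.9903 ⇒ V=8.9903 continue  boundary S*=101.0685
step 1: (k=1,j=0): S=108.5196, K−S=26.9204, hold=27.3259 ⇒ V=27.3259 continue | (k=1,j=1): S=125.1102, K−S=10.3298, hold=14.6573 ⇒ V=14.6573 continue  boundary S*=-
step 0: (k=0,j=0): S=116.5200, K−S=18.9200, hold=21.0073 ⇒ V=21.0073 continue  boundary S*=-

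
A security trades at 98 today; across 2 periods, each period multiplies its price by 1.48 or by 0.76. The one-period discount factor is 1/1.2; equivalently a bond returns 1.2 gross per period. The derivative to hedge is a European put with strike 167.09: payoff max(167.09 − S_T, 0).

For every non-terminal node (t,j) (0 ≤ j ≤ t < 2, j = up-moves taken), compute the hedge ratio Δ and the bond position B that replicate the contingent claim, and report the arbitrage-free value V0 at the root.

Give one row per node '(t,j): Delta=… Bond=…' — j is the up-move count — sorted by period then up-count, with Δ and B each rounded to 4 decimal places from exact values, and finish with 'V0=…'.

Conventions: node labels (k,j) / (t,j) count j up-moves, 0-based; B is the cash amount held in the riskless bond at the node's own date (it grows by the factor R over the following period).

Risk-neutral probability p* = (R−d)/(u−d) = (1.2−0.76)/(1.48−0.76) = 0.6111.
At maturity the claim pays: V(2,0)=110.4852, V(2,1)=56.8596, V(2,2)=0.0000
Node (1,0) S=74.4800: V=(p*·56.8596+(1−p*)·110.4852)/1.2=64.7617; Δ=(56.8596−110.4852)/(110.2304−56.6048)=-1.0000; B=V−Δ·S=139.2417
Node (1,1) S=145.0400: V=(p*·0.0000+(1−p*)·56.8596)/1.2=18.4267; Δ=(0.0000−56.8596)/(214.6592−110.2304)=-0.5445; B=V−Δ·S=97.3984
Node (0,0) S=98.0000: V=(p*·18.4267+(1−p*)·64.7617)/1.2=30.3716; Δ=(18.4267−64.7617)/(145.0400−74.4800)=-0.6567; B=V−Δ·S=94.7256
As a check, the time-0 holding Δ(0,0)·S0 + B(0,0) comes to 30.3716 — exactly V0.

(0,0): Delta=-0.6567 Bond=94.7256
(1,0): Delta=-1.0000 Bond=139.2417
(1,1): Delta=-0.5445 Bond=97.3984
V0=30.3716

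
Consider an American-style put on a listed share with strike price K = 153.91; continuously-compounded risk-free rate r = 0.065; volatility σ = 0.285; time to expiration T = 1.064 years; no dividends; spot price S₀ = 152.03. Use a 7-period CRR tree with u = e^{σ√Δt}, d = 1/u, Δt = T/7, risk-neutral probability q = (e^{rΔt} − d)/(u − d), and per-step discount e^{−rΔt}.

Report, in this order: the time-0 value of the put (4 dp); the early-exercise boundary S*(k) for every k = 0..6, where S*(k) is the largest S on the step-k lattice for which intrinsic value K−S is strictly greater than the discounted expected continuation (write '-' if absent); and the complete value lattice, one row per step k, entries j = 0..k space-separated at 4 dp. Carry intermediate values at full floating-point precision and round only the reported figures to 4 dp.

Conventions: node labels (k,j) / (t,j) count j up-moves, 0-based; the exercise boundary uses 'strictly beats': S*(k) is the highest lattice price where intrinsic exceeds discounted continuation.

price = 14.9894
boundary = - - - 108.9335 121.7355 108.9335 121.7355
tree:
14.9894
22.4349 8.3169
32.4194 13.5319 3.6015
44.9765 21.3033 6.5268 0.9360
56.4323 32.1745 11.5498 1.9565 0.0000
66.6833 44.9765 19.7673 4.0896 0.0000 0.0000
75.8563 56.4323 32.1745 8.5482 0.0000 0.0000 0.0000
84.0646 66.6833 44.9765 17.8679 0.0000 0.0000 0.0000 0.0000

Δt=0.15200, u=1.11752, d=0.89484, q=0.51684, disc=e^(-rΔt)=0.99017
k=7 terminal: V=max(K-S,0) → 84.0646 66.6833 44.9765 17.8679 0.0000 0.0000 0.0000 0.0000
k=6: j=0 S=78.0537 intr=75.8563 cont=74.3431 V=75.8563[EX]; j=1 S=97.4777 intr=56.4323 cont=54.9191 V=56.4323[EX]; j=2 S=121.7355 intr=32.1745 cont=30.6613 V=32.1745[EX]; j=3 S=152.0300 intr=1.8800 cont=8.5482 V=8.5482[hold]; j=4 S=189.8634 intr=0.0000 cont=0.0000 V=0.0000[hold]; j=5 S=237.1118 intr=0.0000 cont=0.0000 V=0.0000[hold]; j=6 S=296.1182 intr=0.0000 cont=0.0000 V=0.0000[hold]  S*(6)=121.7355
k=5: j=0 S=87.2267 intr=66.6833 cont=65.1701 V=66.6833[EX]; j=1 S=108.9335 intr=44.9765 cont=43.4634 V=44.9765[EX]; j=2 S=136.0421 intr=17.8679 cont=19.7673 V=19.7673[hold]; j=3 S=169.8968 intr=0.0000 cont=4.0896 V=4.0896[hold]; j=4 S=212.1764 intr=0.0000 cont=0.0000 V=0.0000[hold]; j=5 S=264.9776 intr=0.0000 cont=0.0000 V=0.0000[hold]  S*(5)=108.9335
k=4: j=0 S=97.4777 intr=56.4323 cont=54.9191 V=56.4323[EX]; j=1 S=121.7355 intr=32.1745 cont=31.6333 V=32.1745[EX]; j=2 S=152.0300 intr=1.8800 cont=11.5498 V=11.5498[hold]; j=3 S=189.8634 intr=0.0000 cont=1.9565 V=1.9565[hold]; j=4 S=237.1118 intr=0.0000 cont=0.0000 V=0.0000[hold]  S*(4)=121.7355
k=3: j=0 S=108.9335 intr=44.9765 cont=43.4634 V=44.9765[EX]; j=1 S=136.0421 intr=17.8679 cont=21.3033 V=21.3033[hold]; j=2 S=169.8968 intr=0.0000 cont=6.5268 V=6.5268[hold]; j=3 S=212.1764 intr=0.0000 cont=0.9360 V=0.9360[hold]  S*(3)=108.9335
k=2: j=0 S=121.7355 intr=32.1745 cont=32.4194 V=32.4194[hold]; j=1 S=152.0300 intr=1.8800 cont=13.5319 V=13.5319[hold]; j=2 S=189.8634 intr=0.0000 cont=3.6015 V=3.6015[hold]  S*(2)=-
k=1: j=0 S=136.0421 intr=17.8679 cont=22.4349 V=22.4349[hold]; j=1 S=169.8968 intr=0.0000 cont=8.3169 V=8.3169[hold]  S*(1)=-
k=0: j=0 S=152.0300 intr=1.8800 cont=14.9894 V=14.9894[hold]  S*(0)=-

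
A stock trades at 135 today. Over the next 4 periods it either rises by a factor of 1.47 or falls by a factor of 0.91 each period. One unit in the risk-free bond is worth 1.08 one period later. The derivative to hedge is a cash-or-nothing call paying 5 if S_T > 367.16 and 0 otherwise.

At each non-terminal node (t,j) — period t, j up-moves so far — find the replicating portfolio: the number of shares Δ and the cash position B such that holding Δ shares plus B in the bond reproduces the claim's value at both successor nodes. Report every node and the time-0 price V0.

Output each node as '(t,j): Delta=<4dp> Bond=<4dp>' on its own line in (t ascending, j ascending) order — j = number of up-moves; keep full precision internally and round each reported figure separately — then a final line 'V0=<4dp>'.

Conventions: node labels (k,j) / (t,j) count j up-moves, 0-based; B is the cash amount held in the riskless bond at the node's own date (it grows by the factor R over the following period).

(0,0): Delta=0.0101 Bond=-1.0471
(1,0): Delta=0.0057 Bond=-0.5944
(1,1): Delta=0.0163 Bond=-2.3614
(2,0): Delta=0.0000 Bond=0.0000
(2,1): Delta=0.0139 Bond=-2.1146
(2,2): Delta=0.0197 Bond=-3.5499
(3,0): Delta=0.0000 Bond=0.0000
(3,1): Delta=0.0000 Bond=0.0000
(3,2): Delta=0.0336 Bond=-7.5231
(3,3): Delta=0.0000 Bond=4.6296
V0=0.3176

Under the risk-neutral measure, an up-move has probability p* = (R−d)/(u−d) = 0.3036 and values discount at R = 1.08.
Expiry values: V(4,0)=0.0000, V(4,1)=0.0000, V(4,2)=0.0000, V(4,3)=5.0000, V(4,4)=5.0000
(3,0): S=101.7321. Δ = (V_up−V_dn)/(S_up−S_dn) = (0.0000−0.0000)/(149.5462−92.5762) = 0.0000. V = [p*·0.0000 + (1−p*)·0.0000]/1.08 = 0.0000. B = V − Δ·S = 0.0000.
(3,1): S=164.3364. Δ = (V_up−V_dn)/(S_up−S_dn) = (0.0000−0.0000)/(241.5746−149.5462) = 0.0000. V = [p*·0.0000 + (1−p*)·0.0000]/1.08 = 0.0000. B = V − Δ·S = 0.0000.
(3,2): S=265.4666. Δ = (V_up−V_dn)/(S_up−S_dn) = (5.0000−0.0000)/(390.2359−241.5746) = 0.0336. V = [p*·5.0000 + (1−p*)·0.0000]/1.08 = 1.4054. B = V − Δ·S = -7.5231.
(3,3): S=428.8306. Δ = (V_up−V_dn)/(S_up−S_dn) = (5.0000−5.0000)/(630.3810−390.2359) = 0.0000. V = [p*·5.0000 + (1−p*)·5.0000]/1.08 = 4.6296. B = V − Δ·S = 4.6296.
(2,0): S=111.7935. Δ = (V_up−V_dn)/(S_up−S_dn) = (0.0000−0.0000)/(164.3364−101.7321) = 0.0000. V = [p*·0.0000 + (1−p*)·0.0000]/1.08 = 0.0000. B = V − Δ·S = 0.0000.
(2,1): S=180.5895. Δ = (V_up−V_dn)/(S_up−S_dn) = (1.4054−0.0000)/(265.4666−164.3364) = 0.0139. V = [p*·1.4054 + (1−p*)·0.0000]/1.08 = 0.3950. B = V − Δ·S = -2.1146.
(2,2): S=291.7215. Δ = (V_up−V_dn)/(S_up−S_dn) = (4.6296−1.4054)/(428.8306−265.4666) = 0.0197. V = [p*·4.6296 + (1−p*)·1.4054]/1.08 = 2.2076. B = V − Δ·S = -3.5499.
(1,0): S=122.8500. Δ = (V_up−V_dn)/(S_up−S_dn) = (0.3950−0.0000)/(180.5895−111.7935) = 0.0057. V = [p*·0.3950 + (1−p*)·0.0000]/1.08 = 0.1110. B = V − Δ·S = -0.5944.
(1,1): S=198.4500. Δ = (V_up−V_dn)/(S_up−S_dn) = (2.2076−0.3950)/(291.7215−180.5895) = 0.0163. V = [p*·2.2076 + (1−p*)·0.3950]/1.08 = 0.8753. B = V − Δ·S = -2.3614.
(0,0): S=135.0000. Δ = (V_up−V_dn)/(S_up−S_dn) = (0.8753−0.1110)/(198.4500−122.8500) = 0.0101. V = [p*·0.8753 + (1−p*)·0.1110]/1.08 = 0.3176. B = V − Δ·S = -1.0471.
Sanity check at the root: Δ(0,0)·S0 + B(0,0) reproduces V0 = 0.3176.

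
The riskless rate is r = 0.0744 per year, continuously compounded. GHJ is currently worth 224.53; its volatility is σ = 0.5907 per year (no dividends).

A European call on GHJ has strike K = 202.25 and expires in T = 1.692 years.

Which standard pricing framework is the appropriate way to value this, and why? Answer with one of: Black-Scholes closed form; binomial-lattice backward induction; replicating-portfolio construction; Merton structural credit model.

Key observation: the strike-202.25 call on GHJ is European-exercise on a continuously-modelled lognormal underlying, so its value is a single closed-form evaluation.

framework: Black-Scholes closed form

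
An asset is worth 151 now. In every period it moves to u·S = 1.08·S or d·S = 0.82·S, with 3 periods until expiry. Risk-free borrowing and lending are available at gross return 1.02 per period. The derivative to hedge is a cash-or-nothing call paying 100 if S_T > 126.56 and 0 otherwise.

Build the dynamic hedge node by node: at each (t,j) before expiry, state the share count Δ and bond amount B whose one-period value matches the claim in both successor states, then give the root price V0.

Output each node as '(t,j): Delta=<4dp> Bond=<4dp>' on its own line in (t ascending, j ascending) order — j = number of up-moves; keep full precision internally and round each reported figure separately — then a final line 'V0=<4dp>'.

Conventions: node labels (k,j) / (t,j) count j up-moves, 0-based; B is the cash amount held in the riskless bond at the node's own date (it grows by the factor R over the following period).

(0,0): Delta=0.8692 Bond=-49.7539
(1,0): Delta=2.3426 Bond=-233.1830
(1,1): Delta=0.5336 Bond=3.9812
(2,0): Delta=0.0000 Bond=0.0000
(2,1): Delta=2.8762 Bond=-309.2006
(2,2): Delta=0.0000 Bond=98.0392
V0=81.4935

No-arbitrage ⇒ martingale measure with p* = (R−d)/(u−d) = 0.7692.
Terminal payoffs: V(3,0)=0.0000, V(3,1)=0.0000, V(3,2)=100.0000, V(3,3)=100.0000
(2,0): S=101.5324. Δ = (V_up−V_dn)/(S_up−S_dn) = (0.0000−0.0000)/(109.6550−83.2566) = 0.0000. V = [p*·0.0000 + (1−p*)·0.0000]/1.02 = 0.0000. B = V − Δ·S = 0.0000.
(2,1): S=133.7256. Δ = (V_up−V_dn)/(S_up−S_dn) = (100.0000−0.0000)/(144.4236−109.6550) = 2.8762. V = [p*·100.0000 + (1−p*)·0.0000]/1.02 = 75.4148. B = V − Δ·S = -309.2006.
(2,2): S=176.1264. Δ = (V_up−V_dn)/(S_up−S_dn) = (100.0000−100.0000)/(190.2165−144.4236) = 0.0000. V = [p*·100.0000 + (1−p*)·100.0000]/1.02 = 98.0392. B = V − Δ·S = 98.0392.
(1,0): S=123.8200. Δ = (V_up−V_dn)/(S_up−S_dn) = (75.4148−0.0000)/(133.7256−101.5324) = 2.3426. V = [p*·75.4148 + (1−p*)·0.0000]/1.02 = 56.8739. B = V − Δ·S = -233.1830.
(1,1): S=163.0800. Δ = (V_up−V_dn)/(S_up−S_dn) = (98.0392−75.4148)/(176.1264−133.7256) = 0.5336. V = [p*·98.0392 + (1−p*)·75.4148]/1.02 = 90.9982. B = V − Δ·S = 3.9812.
(0,0): S=151.0000. Δ = (V_up−V_dn)/(S_up−S_dn) = (90.9982−56.8739)/(163.0800−123.8200) = 0.8692. V = [p*·90.9982 + (1−p*)·56.8739]/1.02 = 81.4935. B = V − Δ·S = -49.7539.
Check: Δ(0,0)·S0 + B(0,0) = 81.4935 = V0.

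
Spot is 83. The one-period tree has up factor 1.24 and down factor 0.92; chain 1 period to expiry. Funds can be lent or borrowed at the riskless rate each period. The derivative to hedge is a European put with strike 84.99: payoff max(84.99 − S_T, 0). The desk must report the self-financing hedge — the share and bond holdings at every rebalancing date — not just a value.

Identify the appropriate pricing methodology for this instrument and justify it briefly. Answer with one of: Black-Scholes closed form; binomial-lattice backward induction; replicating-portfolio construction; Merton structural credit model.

framework: replicating-portfolio construction

Key observation: the deliverable is the dynamic trading strategy on the 1-step tree (spot 83, moves 1.24 and 0.92), so the valuation must go through the node-by-node replicating-portfolio solve.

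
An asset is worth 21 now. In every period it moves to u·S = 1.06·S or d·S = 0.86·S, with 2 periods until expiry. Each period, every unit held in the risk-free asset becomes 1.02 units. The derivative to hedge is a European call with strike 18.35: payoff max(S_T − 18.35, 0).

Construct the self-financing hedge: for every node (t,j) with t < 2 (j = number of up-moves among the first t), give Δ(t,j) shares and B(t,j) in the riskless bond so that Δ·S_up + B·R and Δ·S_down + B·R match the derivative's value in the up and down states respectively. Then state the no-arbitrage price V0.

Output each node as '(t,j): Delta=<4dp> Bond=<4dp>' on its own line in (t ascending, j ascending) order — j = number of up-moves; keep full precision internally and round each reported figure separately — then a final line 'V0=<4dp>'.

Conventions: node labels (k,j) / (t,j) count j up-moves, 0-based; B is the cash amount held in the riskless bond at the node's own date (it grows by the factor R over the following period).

Under the risk-neutral measure, an up-move has probability p* = (R−d)/(u−d) = 0.8000 and values discount at R = 1.02.
Payoffs at expiry: V(2,0)=0.0000, V(2,1)=0.7936, V(2,2)=5.2456
Node (1,0) S=18.0600: V=(p*·0.7936+(1−p*)·0.0000)/1.02=0.6224; Δ=(0.7936−0.0000)/(19.1436−15.5316)=0.2197; B=V−Δ·S=-3.3456
Node (1,1) S=22.2600: V=(p*·5.2456+(1−p*)·0.7936)/1.02=4.2698; Δ=(5.2456−0.7936)/(23.5956−19.1436)=1.0000; B=V−Δ·S=-17.9902
Node (0,0) S=21.0000: V=(p*·4.2698+(1−p*)·0.6224)/1.02=3.4709; Δ=(4.2698−0.6224)/(22.2600−18.0600)=0.8684; B=V−Δ·S=-14.7660
Sanity check at the root: Δ(0,0)·S0 + B(0,0) reproduces V0 = 3.4709.

(0,0): Delta=0.8684 Bond=-14.7660
(1,0): Delta=0.2197 Bond=-3.3456
(1,1): Delta=1.0000 Bond=-17.9902
V0=3.4709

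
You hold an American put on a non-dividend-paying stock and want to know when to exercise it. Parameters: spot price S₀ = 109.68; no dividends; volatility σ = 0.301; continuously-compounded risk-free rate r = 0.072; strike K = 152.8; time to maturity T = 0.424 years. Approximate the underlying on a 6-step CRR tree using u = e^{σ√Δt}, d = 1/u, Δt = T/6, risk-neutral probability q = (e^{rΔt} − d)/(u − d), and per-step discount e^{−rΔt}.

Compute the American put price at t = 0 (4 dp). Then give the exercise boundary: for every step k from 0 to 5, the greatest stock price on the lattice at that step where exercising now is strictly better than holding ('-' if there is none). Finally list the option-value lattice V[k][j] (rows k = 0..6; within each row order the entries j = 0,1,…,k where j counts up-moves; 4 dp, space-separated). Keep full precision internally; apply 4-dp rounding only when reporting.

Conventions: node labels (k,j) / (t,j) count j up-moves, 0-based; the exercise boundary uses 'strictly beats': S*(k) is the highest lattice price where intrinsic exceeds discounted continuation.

Δt=0.07067, u=1.08330, d=0.92310, q=0.51185, disc=e^(-rΔt)=0.99492
k=6 terminal: V=max(K-S,0) → 84.9381 73.1609 59.3398 43.1200 24.0854 1.7473 0.0000
k=5: j=0 S=73.5150 intr=79.2850 cont=78.5095 V=79.2850[EX]; j=1 S=86.2733 intr=66.5267 cont=65.7512 V=66.5267[EX]; j=2 S=101.2458 intr=51.5542 cont=50.7787 V=51.5542[EX]; j=3 S=118.8168 intr=33.9832 cont=33.2078 V=33.9832[EX]; j=4 S=139.4371 intr=13.3629 cont=12.5875 V=13.3629[EX]; j=5 S=163.6360 intr=0.0000 cont=0.8486 V=0.8486[hold]  S*(5)=139.4371
k=4: j=0 S=79.6391 intr=73.1609 cont=72.3854 V=73.1609[EX]; j=1 S=93.4602 intr=59.3398 cont=58.5643 V=59.3398[EX]; j=2 S=109.6800 intr=43.1200 cont=42.3445 V=43.1200[EX]; j=3 S=128.7146 intr=24.0854 cont=23.3099 V=24.0854[EX]; j=4 S=151.0527 intr=1.7473 cont=6.9222 V=6.9222[hold]  S*(4)=128.7146
k=3: j=0 S=86.2733 intr=66.5267 cont=65.7512 V=66.5267[EX]; j=1 S=101.2458 intr=51.5542 cont=50.7787 V=51.5542[EX]; j=2 S=118.8168 intr=33.9832 cont=33.2078 V=33.9832[EX]; j=3 S=139.4371 intr=13.3629 cont=15.2228 V=15.2228[hold]  S*(3)=118.8168
k=2: j=0 S=93.4602 intr=59.3398 cont=58.5643 V=59.3398[EX]; j=1 S=109.6800 intr=43.1200 cont=42.3445 V=43.1200[EX]; j=2 S=128.7146 intr=24.0854 cont=24.2570 V=24.2570[hold]  S*(2)=109.6800
k=1: j=0 S=101.2458 intr=51.5542 cont=50.7787 V=51.5542[EX]; j=1 S=118.8168 intr=33.9832 cont=33.2952 V=33.9832[EX]  S*(1)=118.8168
k=0: j=0 S=109.6800 intr=43.1200 cont=42.3445 V=43.1200[EX]  S*(0)=109.6800

price = 43.1200
boundary = 109.6800 118.8168 109.6800 118.8168 128.7146 139.4371
tree:
43.1200
51.5542 33.9832
59.3398 43.1200 24.2570
66.5267 51.5542 33.9832 15.2228
73.1609 59.3398 43.1200 24.0854 6.9222
79.2850 66.5267 51.5542 33.9832 13.3629 0.8486
84.9381 73.1609 59.3398 43.1200 24.0854 1.7473 0.0000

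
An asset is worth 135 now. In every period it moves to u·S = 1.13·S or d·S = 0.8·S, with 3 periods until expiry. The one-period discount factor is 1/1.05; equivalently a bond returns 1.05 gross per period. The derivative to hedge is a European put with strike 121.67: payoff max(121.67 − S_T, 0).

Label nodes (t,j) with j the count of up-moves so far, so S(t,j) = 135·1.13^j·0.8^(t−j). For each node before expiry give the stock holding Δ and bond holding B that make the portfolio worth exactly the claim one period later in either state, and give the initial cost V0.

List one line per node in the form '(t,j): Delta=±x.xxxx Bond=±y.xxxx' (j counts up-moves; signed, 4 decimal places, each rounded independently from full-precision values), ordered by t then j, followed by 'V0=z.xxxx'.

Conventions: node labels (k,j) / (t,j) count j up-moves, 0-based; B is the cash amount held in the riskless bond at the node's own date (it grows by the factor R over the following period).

No-arbitrage ⇒ martingale measure with p* = (R−d)/(u−d) = 0.7576.
Terminal payoffs: V(3,0)=52.5500, V(3,1)=24.0380, V(3,2)=0.0000, V(3,3)=0.0000
  t=2,j=0: stock 86.4000 → up 97.6320 (V=24.0380), down 69.1200 (V=52.5500). Price 29.4762; hedge Δ=-1.0000, bond B=115.8762.
  t=2,j=1: stock 122.0400 → up 137.9052 (V=0.0000), down 97.6320 (V=24.0380). Price 5.5499; hedge Δ=-0.5969, bond B=78.3923.
  t=2,j=2: stock 172.3815 → up 194.7911 (V=0.0000), down 137.9052 (V=0.0000). Price 0.0000; hedge Δ=0.0000, bond B=0.0000.
  t=1,j=0: stock 108.0000 → up 122.0400 (V=5.5499), down 86.4000 (V=29.4762). Price 10.8097; hedge Δ=-0.6713, bond B=83.3136.
  t=1,j=1: stock 152.5500 → up 172.3815 (V=0.0000), down 122.0400 (V=5.5499). Price 1.2814; hedge Δ=-0.1102, bond B=18.0992.
  t=0,j=0: stock 135.0000 → up 152.5500 (V=1.2814), down 108.0000 (V=10.8097). Price 3.4203; hedge Δ=-0.2139, bond B=32.2941.
Check: Δ(0,0)·S0 + B(0,0) = 3.4203 = V0.

(0,0): Delta=-0.2139 Bond=32.2941
(1,0): Delta=-0.6713 Bond=83.3136
(1,1): Delta=-0.1102 Bond=18.0992
(2,0): Delta=-1.0000 Bond=115.8762
(2,1): Delta=-0.5969 Bond=78.3923
(2,2): Delta=0.0000 Bond=0.0000
V0=3.4203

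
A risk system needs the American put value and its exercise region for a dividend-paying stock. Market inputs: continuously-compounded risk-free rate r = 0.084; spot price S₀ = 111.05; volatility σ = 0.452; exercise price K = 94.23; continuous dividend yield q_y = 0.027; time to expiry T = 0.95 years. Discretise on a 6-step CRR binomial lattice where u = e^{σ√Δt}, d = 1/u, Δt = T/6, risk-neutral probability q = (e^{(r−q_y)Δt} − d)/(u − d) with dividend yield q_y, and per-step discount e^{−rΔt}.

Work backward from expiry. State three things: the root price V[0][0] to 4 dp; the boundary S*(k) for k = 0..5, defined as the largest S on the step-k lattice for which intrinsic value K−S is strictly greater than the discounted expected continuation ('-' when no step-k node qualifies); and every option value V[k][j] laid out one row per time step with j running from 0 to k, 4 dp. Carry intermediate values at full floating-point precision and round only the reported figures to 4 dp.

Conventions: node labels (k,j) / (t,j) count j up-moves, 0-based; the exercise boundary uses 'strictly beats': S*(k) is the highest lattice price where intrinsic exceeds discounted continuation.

price = 9.2470
boundary = - - - - 54.0850 64.7422
tree:
9.2470
14.1152 4.2356
20.8786 7.1883 1.1579
29.6849 11.9290 2.2575 0.0000
40.1450 19.1911 4.4014 0.0000 0.0000
49.0479 29.4878 8.5813 0.0000 0.0000 0.0000
56.4853 40.1450 16.7307 0.0000 0.0000 0.0000 0.0000

Δt=0.15833  u=1.19704  d=0.83539  q=0.48022  discount=0.98679
step 6 (expiry): payoffs max(K−S,0) = 56.4853 40.1450 16.7307 0.0000 0.0000 0.0000 0.0000
step 5: (k=5,j=0): S=45.1821, K−S=49.0479, hold=47.9957 ⇒ V=49.0479 exercise | (k=5,j=1): S=64.7422, K−S=29.4878, hold=28.5190 ⇒ V=29.4878 exercise | (k=5,j=2): S=92.7701, K−S=1.4599, hold=8.5813 ⇒ V=8.5813 continue | (k=5,j=3): S=132.9318, K−S=0.0000, hold=0.0000 ⇒ V=0.0000 continue | (k=5,j=4): S=190.4802, K−S=0.0000, hold=0.0000 ⇒ V=0.0000 continue | (k=5,j=5): S=272.9422, K−S=0.0000, hold=0.0000 ⇒ V=0.0000 continue  boundary S*=64.7422
step 4: (k=4,j=0): S=54.0850, K−S=40.1450, hold=39.1307 ⇒ V=40.1450 exercise | (k=4,j=1): S=77.4993, K−S=16.7307, hold=19.1911 ⇒ V=19.1911 continue | (k=4,j=2): S=111.0500, K−S=0.0000, hold=4.4014 ⇒ V=4.4014 continue | (k=4,j=3): S=159.1254, K−S=0.0000, hold=0.0000 ⇒ V=0.0000 continue | (k=4,j=4): S=228.0133, K−S=0.0000, hold=0.0000 ⇒ V=0.0000 continue  boundary S*=54.0850
step 3: (k=3,j=0): S=64.7422, K−S=29.4878, hold=29.6849 ⇒ V=29.6849 continue | (k=3,j=1): S=92.7701, K−S=1.4599, hold=11.9290 ⇒ V=11.9290 continue | (k=3,j=2): S=132.9318, K−S=0.0000, hold=2.2575 ⇒ V=2.2575 continue | (k=3,j=3): S=190.4802, K−S=0.0000, hold=0.0000 ⇒ V=0.0000 continue  boundary S*=-
step 2: (k=2,j=0): S=77.4993, K−S=16.7307, hold=20.8786 ⇒ V=20.8786 continue | (k=2,j=1): S=111.0500, K−S=0.0000, hold=7.1883 ⇒ V=7.1883 continue | (k=2,j=2): S=159.1254, K−S=0.0000, hold=1.1579 ⇒ V=1.1579 continue  boundary S*=-
step 1: (k=1,j=0): S=92.7701, K−S=1.4599, hold=14.1152 ⇒ V=14.1152 continue | (k=1,j=1): S=132.9318, K−S=0.0000, hold=4.2356 ⇒ V=4.2356 continue  boundary S*=-
step 0: (k=0,j=0): S=111.0500, K−S=0.0000, hold=9.2470 ⇒ V=9.2470 continue  boundary S*=-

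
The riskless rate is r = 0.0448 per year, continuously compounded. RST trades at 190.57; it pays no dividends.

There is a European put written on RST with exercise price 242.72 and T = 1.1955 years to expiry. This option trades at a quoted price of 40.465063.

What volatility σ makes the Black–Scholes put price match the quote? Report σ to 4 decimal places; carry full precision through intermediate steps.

sigma = 0.1213

At σ = 0.1213 the Black–Scholes value reproduces the quote:
σ√T = 0.1213·√1.1955 = 0.132628
d₁ = (ln(S/K) + (r+σ²/2)T) / (σ√T) = (ln(190.57/242.72) + (0.0448+0.1213²/2)·1.1955) / 0.132628 = (-0.241889 + 0.062354) / 0.132628 = -1.353675
d₂ = d₁ − σ√T = -1.353675 − 0.132628 = -1.486304
e^{−rT} = 0.947851
N(−d₁) = 0.912080,  N(−d₂) = 0.931401
V = K·e^{−rT}·N(−d₂) − S·N(−d₁) = 214.280155 − 173.815092 = 40.465063 (matching the quote); vega is positive throughout, so no other σ reproduces this price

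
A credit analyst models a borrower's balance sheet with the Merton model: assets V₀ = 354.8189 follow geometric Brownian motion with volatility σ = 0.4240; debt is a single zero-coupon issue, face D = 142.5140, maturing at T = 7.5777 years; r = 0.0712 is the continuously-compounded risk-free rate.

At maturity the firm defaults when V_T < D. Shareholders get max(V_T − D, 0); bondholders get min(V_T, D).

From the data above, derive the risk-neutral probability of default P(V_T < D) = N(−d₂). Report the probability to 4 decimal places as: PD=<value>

PD=0.2546

Apply the equity-as-call identities (strike 142.5140, horizon 7.5777 years):
d₁ = [ln(V₀/D) + (r + σ²/2)T] / (σ√T)
   = [ln(354.8189/142.5140) + (0.0712 + 0.5·0.4240²)·7.5777] / (0.4240·√7.5777)
   = [0.912167 + 1.220677] / 1.167171 = 1.827362
d₂ = d₁ − σ√T = 1.827362 − 1.167171 = 0.660190
risk-neutral PD = N(−d₂) = N(-0.660190) = 0.254566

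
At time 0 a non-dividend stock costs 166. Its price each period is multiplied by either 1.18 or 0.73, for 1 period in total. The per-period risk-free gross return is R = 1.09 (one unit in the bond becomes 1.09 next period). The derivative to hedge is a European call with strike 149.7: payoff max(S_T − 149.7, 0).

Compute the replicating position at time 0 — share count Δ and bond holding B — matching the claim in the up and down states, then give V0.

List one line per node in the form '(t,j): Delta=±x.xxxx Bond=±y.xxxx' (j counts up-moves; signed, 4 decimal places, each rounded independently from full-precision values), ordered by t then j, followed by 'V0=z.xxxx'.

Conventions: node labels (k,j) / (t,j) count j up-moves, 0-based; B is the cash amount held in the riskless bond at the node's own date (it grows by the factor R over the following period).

Arbitrage-free pricing uses the up-move probability p* = (R−d)/(u−d) = 0.8000, discounting each step at R = 1.09.
Expiry values: V(1,0)=0.0000, V(1,1)=46.1800
Node (0,0) S=166.0000: V=(p*·46.1800+(1−p*)·0.0000)/1.09=33.8936; Δ=(46.1800−0.0000)/(195.8800−121.1800)=0.6182; B=V−Δ·S=-68.7286
Verification: the root portfolio costs Δ(0,0)·S0 + B(0,0) = 33.8936, matching V0.

(0,0): Delta=0.6182 Bond=-68.7286
V0=33.8936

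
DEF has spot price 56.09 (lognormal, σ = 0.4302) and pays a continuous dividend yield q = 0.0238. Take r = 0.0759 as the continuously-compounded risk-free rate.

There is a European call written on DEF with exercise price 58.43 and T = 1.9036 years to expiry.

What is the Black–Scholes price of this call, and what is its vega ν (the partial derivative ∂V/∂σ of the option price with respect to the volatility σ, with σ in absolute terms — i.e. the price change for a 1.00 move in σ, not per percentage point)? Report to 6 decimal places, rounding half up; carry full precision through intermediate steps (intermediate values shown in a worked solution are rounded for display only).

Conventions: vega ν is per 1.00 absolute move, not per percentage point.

price = 13.730185
ν = 27.291390

σ√T = 0.4302·√1.9036 = 0.593551
d₁ = (ln(S/K) + (r−q+σ²/2)T) / (σ√T) = (ln(56.09/58.43) + (0.0759−0.0238+0.4302²/2)·1.9036) / 0.593551 = (-0.040872 + 0.275329) / 0.593551 = 0.395008
d₂ = d₁ − σ√T = 0.395008 − 0.593551 = -0.198544
e^{−rT} = 0.865469
e^{−qT} = 0.955705
N(d₁) = 0.653581,  N(d₂) = 0.421310
Call price V = S·e^{−qT}·N(d₁) − K·e^{−rT}·N(d₂) = 35.035560 − 21.305375 = 13.730185
φ(d₁) = (1/√(2π))·e^{−d₁²/2} = 0.369002
ν = S·e^{−qT}·φ(d₁)·√T = 27.291390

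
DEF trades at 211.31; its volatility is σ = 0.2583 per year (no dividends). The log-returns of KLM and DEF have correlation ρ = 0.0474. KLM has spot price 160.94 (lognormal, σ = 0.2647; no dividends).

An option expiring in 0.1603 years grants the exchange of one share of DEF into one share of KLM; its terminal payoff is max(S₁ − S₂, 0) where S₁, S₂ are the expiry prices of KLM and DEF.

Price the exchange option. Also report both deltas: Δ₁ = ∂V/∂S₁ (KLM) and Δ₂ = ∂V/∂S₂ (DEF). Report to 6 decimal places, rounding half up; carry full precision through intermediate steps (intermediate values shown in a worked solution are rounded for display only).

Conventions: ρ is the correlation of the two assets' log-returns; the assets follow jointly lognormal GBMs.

σ_eff = √(σ₁² + σ₂² − 2ρσ₁σ₂) = √(0.2647² + 0.2583² − 2·0.0474·0.2647·0.2583) = 0.360976
d₁ = (ln(S₁/S₂) + (q₂ − q₁ + σ_eff²/2)T) / (σ_eff√T) = (ln(160.94/211.31) + (0.0 − 0.0 + 0.065152)·0.1603) / 0.144526 = -1.811797
d₂ = d₁ − σ_eff√T = -1.811797 − 0.144526 = -1.956322
N(d₁) = 0.035009,  N(d₂) = 0.025214
V = S₁·e^{−q₁T}·N(d₁) − S₂·e^{−q₂T}·N(d₂) = 5.634319 − 5.327888 = 0.306431
Key observation: r never enters — measured in units of DEF, the claim is a call on S₁/S₂ struck at 1, so only the dividend yields and σ_eff matter.
Δ₁ = e^{−q₁T}·N(d₁) = 0.035009;  Δ₂ = −e^{−q₂T}·N(d₂) = -0.025214

exchange price = 0.306431
Δ1 = 0.035009
Δ2 = -0.025214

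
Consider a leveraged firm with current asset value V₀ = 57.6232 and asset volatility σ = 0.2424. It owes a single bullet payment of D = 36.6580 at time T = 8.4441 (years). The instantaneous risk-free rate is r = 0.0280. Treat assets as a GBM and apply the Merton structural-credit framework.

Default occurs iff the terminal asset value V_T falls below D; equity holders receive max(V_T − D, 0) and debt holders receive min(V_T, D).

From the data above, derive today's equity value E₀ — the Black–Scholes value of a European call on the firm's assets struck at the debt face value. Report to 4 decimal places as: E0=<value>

With assets at 57.6232 and a single debt payment of 36.6580 at 8.4441 years:
d₁ = [ln(V₀/D) + (r + σ²/2)T] / (σ√T)
   = [ln(57.6232/36.6580) + (0.0280 + 0.5·0.2424²)·8.4441] / (0.2424·√8.4441)
   = [0.452294 + 0.484513] / 0.704384 = 1.329966
d₂ = d₁ − σ√T = 1.329966 − 0.704384 = 0.625583
N(d₁) = 0.908235,  N(d₂) = 0.734206,  e^(−rT) = 0.789437
E₀ = V₀·N(d₁) − D·e^(−rT)·N(d₂)
   = 57.6232·0.908235 − 36.6580·0.789437·0.734206 = 31.088106

E0=31.0881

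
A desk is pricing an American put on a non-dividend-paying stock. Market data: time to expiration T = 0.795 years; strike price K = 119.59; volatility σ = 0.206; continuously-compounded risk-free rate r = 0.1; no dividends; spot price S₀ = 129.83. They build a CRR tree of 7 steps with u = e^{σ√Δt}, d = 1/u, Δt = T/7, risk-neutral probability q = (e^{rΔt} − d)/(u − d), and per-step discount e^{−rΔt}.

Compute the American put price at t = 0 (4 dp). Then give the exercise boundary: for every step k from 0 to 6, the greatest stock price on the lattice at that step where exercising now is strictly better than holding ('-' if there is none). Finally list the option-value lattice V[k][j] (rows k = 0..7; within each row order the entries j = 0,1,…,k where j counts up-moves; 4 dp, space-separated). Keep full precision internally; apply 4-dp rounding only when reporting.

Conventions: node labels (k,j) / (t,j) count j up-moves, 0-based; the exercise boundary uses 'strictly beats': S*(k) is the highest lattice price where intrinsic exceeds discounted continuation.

price = 2.5757
boundary = - - - 105.4206 98.3502 105.4206 112.9992
tree:
2.5757
4.7017 0.9900
8.3220 2.0078 0.2258
14.1694 3.9855 0.5249 0.0000
21.2398 7.6798 1.2200 0.0000 0.0000
27.8359 14.1694 2.8356 0.0000 0.0000 0.0000
33.9896 21.2398 6.5908 0.0000 0.0000 0.0000 0.0000
39.7307 27.8359 14.1694 0.0000 0.0000 0.0000 0.0000 0.0000

Δt=0.11357, u=1.07189, d=0.93293, q=0.56485, disc=e^(-rΔt)=0.98871
k=7 terminal: V=max(K-S,0) → 39.7307 27.8359 14.1694 0.0000 0.0000 0.0000 0.0000 0.0000
k=6: j=0 S=85.6004 intr=33.9896 cont=32.6391 V=33.9896[EX]; j=1 S=98.3502 intr=21.2398 cont=19.8892 V=21.2398[EX]; j=2 S=112.9992 intr=6.5908 cont=6.0962 V=6.5908[EX]; j=3 S=129.8300 intr=0.0000 cont=0.0000 V=0.0000[hold]; j=4 S=149.1677 intr=0.0000 cont=0.0000 V=0.0000[hold]; j=5 S=171.3858 intr=0.0000 cont=0.0000 V=0.0000[hold]; j=6 S=196.9131 intr=0.0000 cont=0.0000 V=0.0000[hold]  S*(6)=112.9992
k=5: j=0 S=91.7541 intr=27.8359 cont=26.4854 V=27.8359[EX]; j=1 S=105.4206 intr=14.1694 cont=12.8189 V=14.1694[EX]; j=2 S=121.1226 intr=0.0000 cont=2.8356 V=2.8356[hold]; j=3 S=139.1634 intr=0.0000 cont=0.0000 V=0.0000[hold]; j=4 S=159.8913 intr=0.0000 cont=0.0000 V=0.0000[hold]; j=5 S=183.7065 intr=0.0000 cont=0.0000 V=0.0000[hold]  S*(5)=105.4206
k=4: j=0 S=98.3502 intr=21.2398 cont=19.8892 V=21.2398[EX]; j=1 S=112.9992 intr=6.5908 cont=7.6798 V=7.6798[hold]; j=2 S=129.8300 intr=0.0000 cont=1.2200 V=1.2200[hold]; j=3 S=149.1677 intr=0.0000 cont=0.0000 V=0.0000[hold]; j=4 S=171.3858 intr=0.0000 cont=0.0000 V=0.0000[hold]  S*(4)=98.3502
k=3: j=0 S=105.4206 intr=14.1694 cont=13.4271 V=14.1694[EX]; j=1 S=121.1226 intr=0.0000 cont=3.9855 V=3.9855[hold]; j=2 S=139.1634 intr=0.0000 cont=0.5249 V=0.5249[hold]; j=3 S=159.8913 intr=0.0000 cont=0.0000 V=0.0000[hold]  S*(3)=105.4206
k=2: j=0 S=112.9992 intr=6.5908 cont=8.3220 V=8.3220[hold]; j=1 S=129.8300 intr=0.0000 cont=2.0078 V=2.0078[hold]; j=2 S=149.1677 intr=0.0000 cont=0.2258 V=0.2258[hold]  S*(2)=-
k=1: j=0 S=121.1226 intr=0.0000 cont=4.7017 V=4.7017[hold]; j=1 S=139.1634 intr=0.0000 cont=0.9900 V=0.9900[hold]  S*(1)=-
k=0: j=0 S=129.8300 intr=0.0000 cont=2.5757 V=2.5757[hold]  S*(0)=-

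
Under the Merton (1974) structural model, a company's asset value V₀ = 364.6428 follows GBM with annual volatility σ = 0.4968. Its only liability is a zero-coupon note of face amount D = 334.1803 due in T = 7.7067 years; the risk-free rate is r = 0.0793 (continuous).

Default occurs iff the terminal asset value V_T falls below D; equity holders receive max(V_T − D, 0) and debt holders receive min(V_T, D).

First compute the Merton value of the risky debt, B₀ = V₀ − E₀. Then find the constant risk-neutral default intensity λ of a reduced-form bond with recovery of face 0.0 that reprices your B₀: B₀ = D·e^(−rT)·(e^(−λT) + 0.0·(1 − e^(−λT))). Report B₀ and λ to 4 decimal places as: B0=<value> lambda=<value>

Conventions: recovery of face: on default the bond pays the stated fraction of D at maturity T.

B0=119.7490 lambda=0.0539

Work the structural quantities from V₀ = 364.6428 against face 334.1803:
d₁ = [ln(V₀/D) + (r + σ²/2)T] / (σ√T)
   = [ln(364.6428/334.1803) + (0.0793 + 0.5·0.4968²)·7.7067] / (0.4968·√7.7067)
   = [0.087238 + 1.562188] / 1.379164 = 1.195960
d₂ = d₁ − σ√T = 1.195960 − 1.379164 = -0.183203
N(d₁) = 0.884144,  N(d₂) = 0.427319,  e^(−rT) = 0.542731
E₀ = V₀·N(d₁) − D·e^(−rT)·N(d₂)
   = 364.6428·0.884144 − 334.1803·0.542731·0.427319 = 244.893831
B₀ = V₀ − E₀ = 364.6428 − 244.893831 = 119.748969
e^(−λT) = (B₀·e^(rT)/D − 0)/(1 − 0) = (119.7490·1.842533/334.1803 − 0)/1 = 0.66024687
λ = −ln(0.66024687)/7.7067 = 0.053868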